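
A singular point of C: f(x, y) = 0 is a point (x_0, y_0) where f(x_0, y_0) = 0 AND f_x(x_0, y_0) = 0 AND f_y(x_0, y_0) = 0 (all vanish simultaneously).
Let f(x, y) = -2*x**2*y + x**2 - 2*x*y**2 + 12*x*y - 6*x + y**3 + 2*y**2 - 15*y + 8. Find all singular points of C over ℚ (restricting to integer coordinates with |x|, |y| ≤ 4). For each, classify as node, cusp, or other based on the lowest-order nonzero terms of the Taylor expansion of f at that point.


Singular points: {(2, 1)}; classification: node.

Compute partial derivatives:
  f_x = -4*x*y + 2*x - 2*y**2 + 12*y - 6.
  f_y = -2*x**2 - 4*x*y + 12*x + 3*y**2 + 4*y - 15.
Scan x_0 ∈ {−4, ..., 4}. For each x_0, f_y(x_0, y) is a polynomial in y; find its integer roots y ∈ {−4, ..., 4}, then test f_x and f at those candidates.
  x = -4: f_y(-4, y) = 3*y**2 + 20*y - 95; no integer root y with |y| ≤ 4.
  x = -3: f_y(-3, y) = 3*y**2 + 16*y - 69; no integer root y with |y| ≤ 4.
  x = -2: f_y(-2, y) = 3*y**2 + 12*y - 47; no integer root y with |y| ≤ 4.
  x = -1: f_y(-1, y) = 3*y**2 + 8*y - 29; no integer root y with |y| ≤ 4.
  x = 0: f_y(0, y) = 3*y**2 + 4*y - 15; vanishes at y ∈ {-3}. (0, -3): f_x = -60 ≠ 0.
  x = 1: f_y(1, y) = 3*y**2 - 5; no integer root y with |y| ≤ 4.
  x = 2: f_y(2, y) = 3*y**2 - 4*y + 1; vanishes at y ∈ {1}. (2, 1): f_x = 0, f = 0 — SINGULAR.
  x = 3: f_y(3, y) = 3*y**2 - 8*y + 3; no integer root y with |y| ≤ 4.
  x = 4: f_y(4, y) = 3*y**2 - 12*y + 1; no integer root y with |y| ≤ 4.
Only singular point on the grid: (2, 1).
Classify: substitute x = 2 + u, y = 1 + v and expand: f = -2*u**2*v - u**2 - 2*u*v**2 + v**3 + v**2.
No constant or linear terms (consistent with a singular point). Quadratic part: -u**2 + v**2. Cubic part: -2*u**2*v - 2*u*v**2 + v**3.
The quadratic part v**2 - u**2 = (v − u)(v + u) splits into two distinct linear factors, so there are two distinct tangent lines y − 1 = ±(x − 2) — this is a node (ordinary double point).
Classification: node.


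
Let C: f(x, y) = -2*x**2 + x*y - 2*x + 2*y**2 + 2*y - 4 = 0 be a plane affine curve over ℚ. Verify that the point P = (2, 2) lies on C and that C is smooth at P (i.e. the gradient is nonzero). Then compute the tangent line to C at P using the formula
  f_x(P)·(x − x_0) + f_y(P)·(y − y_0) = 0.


Tangent line at P: -8*x + 12*y - 8 = 0.

Step 1: f(2, 2) = 0, so P lies on C.
Step 2: partial derivatives
  f_x(x, y) = -4*x + y - 2, f_y(x, y) = x + 4*y + 2.
  f_x(P) = -8, f_y(P) = 12 (gradient nonzero, so P is smooth).
Step 3: tangent line at P: -8·(x − 2) + 12·(y − 2) = 0.
Expanding: -8*x + 12*y - 8 = 0.


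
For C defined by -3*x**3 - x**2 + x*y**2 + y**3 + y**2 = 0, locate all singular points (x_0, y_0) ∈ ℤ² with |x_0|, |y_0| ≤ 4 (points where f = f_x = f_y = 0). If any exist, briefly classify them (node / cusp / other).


Singular points: {(0, 0)}; classification: node.

Compute partial derivatives:
  f_x = -9*x**2 - 2*x + y**2.
  f_y = 2*x*y + 3*y**2 + 2*y.
Scan x_0 ∈ {−4, ..., 4}. For each x_0, f_y(x_0, y) is a polynomial in y; find its integer roots y ∈ {−4, ..., 4}, then test f_x and f at those candidates.
  x = -4: f_y(-4, y) = 3*y**2 - 6*y; vanishes at y ∈ {0, 2}. (-4, 0): f_x = -136 ≠ 0; (-4, 2): f_x = -132 ≠ 0.
  x = -3: f_y(-3, y) = 3*y**2 - 4*y; vanishes at y ∈ {0}. (-3, 0): f_x = -75 ≠ 0.
  x = -2: f_y(-2, y) = 3*y**2 - 2*y; vanishes at y ∈ {0}. (-2, 0): f_x = -32 ≠ 0.
  x = -1: f_y(-1, y) = 3*y**2; vanishes at y ∈ {0}. (-1, 0): f_x = -7 ≠ 0.
  x = 0: f_y(0, y) = 3*y**2 + 2*y; vanishes at y ∈ {0}. (0, 0): f_x = 0, f = 0 — SINGULAR.
  x = 1: f_y(1, y) = 3*y**2 + 4*y; vanishes at y ∈ {0}. (1, 0): f_x = -11 ≠ 0.
  x = 2: f_y(2, y) = 3*y**2 + 6*y; vanishes at y ∈ {-2, 0}. (2, -2): f_x = -36 ≠ 0; (2, 0): f_x = -40 ≠ 0.
  x = 3: f_y(3, y) = 3*y**2 + 8*y; vanishes at y ∈ {0}. (3, 0): f_x = -87 ≠ 0.
  x = 4: f_y(4, y) = 3*y**2 + 10*y; vanishes at y ∈ {0}. (4, 0): f_x = -152 ≠ 0.
Only singular point on the grid: (0, 0).
Classify: substitute x = 0 + u, y = 0 + v and expand: f = -3*u**3 - u**2 + u*v**2 + v**3 + v**2.
No constant or linear terms (consistent with a singular point). Quadratic part: -u**2 + v**2. Cubic part: -3*u**3 + u*v**2 + v**3.
The quadratic part v**2 - u**2 = (v − u)(v + u) splits into two distinct linear factors, so there are two distinct tangent lines y − 0 = ±(x − 0) — this is a node (ordinary double point).
Classification: node.


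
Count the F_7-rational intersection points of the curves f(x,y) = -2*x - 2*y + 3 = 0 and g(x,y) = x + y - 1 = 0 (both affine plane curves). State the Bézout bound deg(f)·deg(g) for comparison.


Common zeros: ∅; count = 0; Bézout bound = 1.

deg(f) = 1, deg(g) = 1, so Bézout bound = 1.
Scan x ∈ F_7. For each x, list the y ∈ F_7 with f(x, y) ≡ 0 and those with g(x, y) ≡ 0 (mod 7); the common zeros in that column are the intersection.
  x = 0: f ≡ 0 at y ∈ {5}; g ≡ 0 at y ∈ {1}; common: ∅.
  x = 1: f ≡ 0 at y ∈ {4}; g ≡ 0 at y ∈ {0}; common: ∅.
  x = 2: f ≡ 0 at y ∈ {3}; g ≡ 0 at y ∈ {6}; common: ∅.
  x = 3: f ≡ 0 at y ∈ {2}; g ≡ 0 at y ∈ {5}; common: ∅.
  x = 4: f ≡ 0 at y ∈ {1}; g ≡ 0 at y ∈ {4}; common: ∅.
  x = 5: f ≡ 0 at y ∈ {0}; g ≡ 0 at y ∈ {3}; common: ∅.
  x = 6: f ≡ 0 at y ∈ {6}; g ≡ 0 at y ∈ {2}; common: ∅.
Collecting: common zeros = ∅, so the count is 0.
Comparison with the Bézout bound: 0 ≤ 1 = deg(f)·deg(g), as expected for curves with no common component (the affine F_7-count falls short of the bound because intersections may lie at infinity, over extension fields, or carry multiplicity).


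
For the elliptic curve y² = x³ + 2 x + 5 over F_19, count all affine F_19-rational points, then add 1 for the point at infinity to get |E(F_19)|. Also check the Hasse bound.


Affine points = {(0, 9), (0, 10), (2, 6), (2, 13), (3, 0), (4, 1), (4, 18), (5, 8), (5, 11), (6, 9), (6, 10), (7, 1), (7, 18), (8, 1), (8, 18), (9, 7), (9, 12), (11, 3), (11, 16), (12, 3), (12, 16), (13, 9), (13, 10), (15, 3), (15, 16)}; affine count = 25; |E(F_19)| = 26.

Discriminant check: Δ ∝ 4a³ + 27b² = 4·2³ + 27·5² = 4·8 + 27·25 ≡ 4 (mod 19). Nonzero ⇒ E is nonsingular.
For each x ∈ F_19, compute rhs = x³ + 2·x + 5 mod 19, then count y ∈ F_19 with y² ≡ rhs.
  x = 0: rhs = 5, matching y values: 9, 10 (2 points).
  x = 1: rhs = 8, matching y values: none (0 points).
  x = 2: rhs = 17, matching y values: 6, 13 (2 points).
  x = 3: rhs = 0, matching y values: 0 (1 points).
  x = 4: rhs = 1, matching y values: 1, 18 (2 points).
  x = 5: rhs = 7, matching y values: 8, 11 (2 points).
  x = 6: rhs = 5, matching y values: 9, 10 (2 points).
  x = 7: rhs = 1, matching y values: 1, 18 (2 points).
  x = 8: rhs = 1, matching y values: 1, 18 (2 points).
  x = 9: rhs = 11, matching y values: 7, 12 (2 points).
  x = 10: rhs = 18, matching y values: none (0 points).
  x = 11: rhs = 9, matching y values: 3, 16 (2 points).
  x = 12: rhs = 9, matching y values: 3, 16 (2 points).
  x = 13: rhs = 5, matching y values: 9, 10 (2 points).
  x = 14: rhs = 3, matching y values: none (0 points).
  x = 15: rhs = 9, matching y values: 3, 16 (2 points).
  x = 16: rhs = 10, matching y values: none (0 points).
  x = 17: rhs = 12, matching y values: none (0 points).
  x = 18: rhs = 2, matching y values: none (0 points).
Total affine count: 25.
Full point count |E(F_19)| = 25 + 1 = 26.
Hasse bound: |26 − (19+1)| = |6| = 6 ≤ 2√19 ≈ 8.7178 ✓.


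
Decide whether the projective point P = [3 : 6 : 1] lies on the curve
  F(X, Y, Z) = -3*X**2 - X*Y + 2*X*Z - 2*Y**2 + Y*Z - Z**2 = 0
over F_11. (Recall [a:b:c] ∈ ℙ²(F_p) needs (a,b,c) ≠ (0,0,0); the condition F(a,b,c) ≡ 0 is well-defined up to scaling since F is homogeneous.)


F(3,6,1) ≡ 4 (mod 11); P is NOT on the curve.

Evaluate F(3, 6, 1) term-by-term (mod 11).
  -3*X**2 ↦ -3·9·1·1 = -27
  -X*Y ↦ -1·3·6·1 = -18
  2*X*Z ↦ 2·3·1·1 = 6
  -2*Y**2 ↦ -2·1·36·1 = -72
  Y*Z ↦ 1·1·6·1 = 6
  -Z**2 ↦ -1·1·1·1 = -1
Sum: F(3, 6, 1) = (-27) + (-18) + (6) + (-72) + (6) + (-1) = -106.
Reducing mod 11: -106 ≡ 4 (mod 11).
Since F(a, b, c) ≡ 4 ≠ 0 (mod 11), P does NOT lie on the curve.


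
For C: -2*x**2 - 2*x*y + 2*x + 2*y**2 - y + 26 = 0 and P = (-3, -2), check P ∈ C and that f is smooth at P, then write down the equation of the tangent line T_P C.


Tangent line at P: 18*x - 3*y + 48 = 0.

Step 1: f(-3, -2) = 0, so P lies on C.
Step 2: partial derivatives
  f_x(x, y) = -4*x - 2*y + 2, f_y(x, y) = -2*x + 4*y - 1.
  f_x(P) = 18, f_y(P) = -3 (gradient nonzero, so P is smooth).
Step 3: tangent line at P: 18·(x − -3) + -3·(y − -2) = 0.
Expanding: 18*x - 3*y + 48 = 0.


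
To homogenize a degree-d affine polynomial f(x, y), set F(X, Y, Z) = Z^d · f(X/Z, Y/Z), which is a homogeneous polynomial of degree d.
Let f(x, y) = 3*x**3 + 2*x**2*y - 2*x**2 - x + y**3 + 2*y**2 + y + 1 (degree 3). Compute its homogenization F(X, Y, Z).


F(X, Y, Z) = 3*X**3 + 2*X**2*Y - 2*X**2*Z - X*Z**2 + Y**3 + 2*Y**2*Z + Y*Z**2 + Z**3

deg(f) = 3.
Substitute x = X/Z, y = Y/Z into f, then multiply by Z^3.
  monomial 3·x^3·y^0 ↦ 3·X^3·Y^0·Z^0.
  monomial 2·x^2·y^1 ↦ 2·X^2·Y^1·Z^0.
  monomial -2·x^2·y^0 ↦ -2·X^2·Y^0·Z^1.
  monomial -1·x^1·y^0 ↦ -1·X^1·Y^0·Z^2.
  monomial 1·x^0·y^3 ↦ 1·X^0·Y^3·Z^0.
  monomial 2·x^0·y^2 ↦ 2·X^0·Y^2·Z^1.
  monomial 1·x^0·y^1 ↦ 1·X^0·Y^1·Z^2.
  monomial 1·x^0·y^0 ↦ 1·X^0·Y^0·Z^3.
Collecting: F(X, Y, Z) = 3*X**3 + 2*X**2*Y - 2*X**2*Z - X*Z**2 + Y**3 + 2*Y**2*Z + Y*Z**2 + Z**3.


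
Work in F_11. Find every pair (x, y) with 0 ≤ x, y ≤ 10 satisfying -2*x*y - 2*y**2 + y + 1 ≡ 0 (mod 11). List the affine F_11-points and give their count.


Affine F_11-points: {(0, 1), (0, 5), (1, 6), (1, 10), (3, 7), (5, 3), (5, 9), (7, 2), (7, 8), (9, 4)}; count = 10.

For each of the 121 pairs (x, y) ∈ F_11², evaluate f(x, y) mod 11. Record the zeros.
  x = 0: [0↦1, 1↦0, 2↦6, 3↦8, 4↦6, 5↦0, 6↦1, 7↦9, 8↦2, 9↦2, 10↦9]  zeros at y ∈ {1, 5}
  x = 1: [0↦1, 1↦9, 2↦2, 3↦2, 4↦9, 5↦1, 6↦0, 7↦6, 8↦8, 9↦6, 10↦0]  zeros at y ∈ {6, 10}
  x = 2: [0↦1, 1↦7, 2↦9, 3↦7, 4↦1, 5↦2, 6↦10, 7↦3, 8↦3, 9↦10, 10↦2]  zeros at y ∈ ∅
  x = 3: [0↦1, 1↦5, 2↦5, 3↦1, 4↦4, 5↦3, 6↦9, 7↦0, 8↦9, 9↦3, 10↦4]  zeros at y ∈ {7}
  x = 4: [0↦1, 1↦3, 2↦1, 3↦6, 4↦7, 5↦4, 6↦8, 7↦8, 8↦4, 9↦7, 10↦6]  zeros at y ∈ ∅
  x = 5: [0↦1, 1↦1, 2↦8, 3↦0, 4↦10, 5↦5, 6↦7, 7↦5, 8↦10, 9↦0, 10↦8]  zeros at y ∈ {3, 9}
  x = 6: [0↦1, 1↦10, 2↦4, 3↦5, 4↦2, 5↦6, 6↦6, 7↦2, 8↦5, 9↦4, 10↦10]  zeros at y ∈ ∅
  x = 7: [0↦1, 1↦8, 2↦0, 3↦10, 4↦5, 5↦7, 6↦5, 7↦10, 8↦0, 9↦8, 10↦1]  zeros at y ∈ {2, 8}
  x = 8: [0↦1, 1↦6, 2↦7, 3↦4, 4↦8, 5↦8, 6↦4, 7↦7, 8↦6, 9↦1, 10↦3]  zeros at y ∈ ∅
  x = 9: [0↦1, 1↦4, 2↦3, 3↦9, 4↦0, 5↦9, 6↦3, 7↦4, 8↦1, 9↦5, 10↦5]  zeros at y ∈ {4}
  x = 10: [0↦1, 1↦2, 2↦10, 3↦3, 4↦3, 5↦10, 6↦2, 7↦1, 8↦7, 9↦9, 10↦7]  zeros at y ∈ ∅
Collecting zeros: affine points = {(0, 1), (0, 5), (1, 6), (1, 10), (3, 7), (5, 3), (5, 9), (7, 2), (7, 8), (9, 4)}.
Total count |C(F_11)_aff| = 10.


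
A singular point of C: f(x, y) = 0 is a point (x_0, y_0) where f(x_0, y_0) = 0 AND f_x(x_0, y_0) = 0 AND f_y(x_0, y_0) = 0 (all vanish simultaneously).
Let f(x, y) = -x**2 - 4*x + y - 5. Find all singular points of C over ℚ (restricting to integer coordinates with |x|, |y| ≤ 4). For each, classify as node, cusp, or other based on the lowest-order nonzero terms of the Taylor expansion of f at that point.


No singular points in the scanned grid; C is smooth there.

Compute partial derivatives:
  f_x = -2*x - 4.
  f_y = 1.
f_y = 1 is a nonzero constant, so f_y never vanishes: no point (x, y) can satisfy f = f_x = f_y = 0. In particular no (x, y) ∈ {−4, ..., 4}² is singular; the curve is smooth.


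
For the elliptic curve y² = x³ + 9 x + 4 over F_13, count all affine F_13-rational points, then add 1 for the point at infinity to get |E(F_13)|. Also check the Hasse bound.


Affine points = {(0, 2), (0, 11), (1, 1), (1, 12), (2, 2), (2, 11), (4, 0), (6, 1), (6, 12), (8, 4), (8, 9), (11, 2), (11, 11)}; affine count = 13; |E(F_13)| = 14.

Discriminant check: Δ ∝ 4a³ + 27b² = 4·9³ + 27·4² = 4·729 + 27·16 ≡ 7 (mod 13). Nonzero ⇒ E is nonsingular.
For each x ∈ F_13, compute rhs = x³ + 9·x + 4 mod 13, then count y ∈ F_13 with y² ≡ rhs.
  x = 0: rhs = 4, matching y values: 2, 11 (2 points).
  x = 1: rhs = 1, matching y values: 1, 12 (2 points).
  x = 2: rhs = 4, matching y values: 2, 11 (2 points).
  x = 3: rhs = 6, matching y values: none (0 points).
  x = 4: rhs = 0, matching y values: 0 (1 points).
  x = 5: rhs = 5, matching y values: none (0 points).
  x = 6: rhs = 1, matching y values: 1, 12 (2 points).
  x = 7: rhs = 7, matching y values: none (0 points).
  x = 8: rhs = 3, matching y values: 4, 9 (2 points).
  x = 9: rhs = 8, matching y values: none (0 points).
  x = 10: rhs = 2, matching y values: none (0 points).
  x = 11: rhs = 4, matching y values: 2, 11 (2 points).
  x = 12: rhs = 7, matching y values: none (0 points).
Total affine count: 13.
Full point count |E(F_13)| = 13 + 1 = 14.
Hasse bound: |14 − (13+1)| = |0| = 0 ≤ 2√13 ≈ 7.2111 ✓.


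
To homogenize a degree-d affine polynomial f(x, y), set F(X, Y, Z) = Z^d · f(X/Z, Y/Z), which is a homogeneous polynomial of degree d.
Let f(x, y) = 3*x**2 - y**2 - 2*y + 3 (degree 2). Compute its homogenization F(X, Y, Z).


F(X, Y, Z) = 3*X**2 - Y**2 - 2*Y*Z + 3*Z**2

deg(f) = 2.
Substitute x = X/Z, y = Y/Z into f, then multiply by Z^2.
  monomial 3·x^2·y^0 ↦ 3·X^2·Y^0·Z^0.
  monomial -1·x^0·y^2 ↦ -1·X^0·Y^2·Z^0.
  monomial -2·x^0·y^1 ↦ -2·X^0·Y^1·Z^1.
  monomial 3·x^0·y^0 ↦ 3·X^0·Y^0·Z^2.
Collecting: F(X, Y, Z) = 3*X**2 - Y**2 - 2*Y*Z + 3*Z**2.


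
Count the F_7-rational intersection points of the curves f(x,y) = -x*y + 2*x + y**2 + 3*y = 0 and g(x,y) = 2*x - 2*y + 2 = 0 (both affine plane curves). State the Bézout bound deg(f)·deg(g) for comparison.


Common zeros: {(4, 5)}; count = 1; Bézout bound = 2.

deg(f) = 2, deg(g) = 1, so Bézout bound = 2.
Scan x ∈ F_7. For each x, list the y ∈ F_7 with f(x, y) ≡ 0 and those with g(x, y) ≡ 0 (mod 7); the common zeros in that column are the intersection.
  x = 0: f ≡ 0 at y ∈ {0, 4}; g ≡ 0 at y ∈ {1}; common: ∅.
  x = 1: f ≡ 0 at y ∈ ∅; g ≡ 0 at y ∈ {2}; common: ∅.
  x = 2: f ≡ 0 at y ∈ ∅; g ≡ 0 at y ∈ {3}; common: ∅.
  x = 3: f ≡ 0 at y ∈ {1, 6}; g ≡ 0 at y ∈ {4}; common: ∅.
  x = 4: f ≡ 0 at y ∈ {3, 5}; g ≡ 0 at y ∈ {5}; common: {5}.
  x = 5: f ≡ 0 at y ∈ ∅; g ≡ 0 at y ∈ {6}; common: ∅.
  x = 6: f ≡ 0 at y ∈ ∅; g ≡ 0 at y ∈ {0}; common: ∅.
Collecting: common zeros = {(4, 5)}, so the count is 1.
Comparison with the Bézout bound: 1 ≤ 2 = deg(f)·deg(g), as expected for curves with no common component (the affine F_7-count falls short of the bound because intersections may lie at infinity, over extension fields, or carry multiplicity).


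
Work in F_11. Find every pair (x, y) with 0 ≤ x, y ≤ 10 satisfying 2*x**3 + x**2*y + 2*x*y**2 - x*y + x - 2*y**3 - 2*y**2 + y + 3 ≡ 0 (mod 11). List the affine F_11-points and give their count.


Affine F_11-points: {(0, 1), (0, 3), (0, 6), (2, 10), (3, 5), (5, 9), (6, 7), (7, 2), (9, 7), (10, 0)}; count = 10.

For each of the 121 pairs (x, y) ∈ F_11², evaluate f(x, y) mod 11. Record the zeros.
  x = 0: [0↦3, 1↦0, 2↦3, 3↦0, 4↦1, 5↦5, 6↦0, 7↦7, 8↦3, 9↦9, 10↦2]  zeros at y ∈ {1, 3, 6}
  x = 1: [0↦6, 1↦5, 2↦3, 3↦10, 4↦3, 5↦3, 6↦9, 7↦9, 8↦2, 9↦9, 10↦7]  zeros at y ∈ ∅
  x = 2: [0↦10, 1↦2, 2↦8, 3↦5, 4↦3, 5↦1, 6↦9, 7↦4, 8↦7, 9↦6, 10↦0]  zeros at y ∈ {10}
  x = 3: [0↦5, 1↦3, 2↦8, 3↦8, 4↦2, 5↦0, 6↦1, 7↦4, 8↦8, 9↦1, 10↦4]  zeros at y ∈ {5}
  x = 4: [0↦3, 1↦9, 2↦4, 3↦9, 4↦1, 5↦1, 6↦8, 7↦10, 8↦6, 9↦6, 10↦9]  zeros at y ∈ ∅
  x = 5: [0↦5, 1↦10, 2↦8, 3↦9, 4↦1, 5↦5, 6↦9, 7↦1, 8↦2, 9↦0, 10↦5]  zeros at y ∈ {9}
  x = 6: [0↦1, 1↦7, 2↦10, 3↦9, 4↦3, 5↦2, 6↦5, 7↦0, 8↦8, 9↦6, 10↦4]  zeros at y ∈ {7}
  x = 7: [0↦3, 1↦1, 2↦0, 3↦10, 4↦8, 5↦4, 6↦8, 7↦8, 8↦3, 9↦3, 10↦7]  zeros at y ∈ {2}
  x = 8: [0↦1, 1↦4, 2↦1, 3↦2, 4↦6, 5↦1, 6↦8, 7↦4, 8↦10, 9↦3, 10↦4]  zeros at y ∈ ∅
  x = 9: [0↦7, 1↦6, 2↦3, 3↦8, 4↦9, 5↦5, 6↦6, 7↦0, 8↦8, 9↦7, 10↦7]  zeros at y ∈ {7}
  x = 10: [0↦0, 1↦8, 2↦7, 3↦7, 4↦7, 5↦6, 6↦3, 7↦8, 8↦9, 9↦5, 10↦6]  zeros at y ∈ {0}
Collecting zeros: affine points = {(0, 1), (0, 3), (0, 6), (2, 10), (3, 5), (5, 9), (6, 7), (7, 2), (9, 7), (10, 0)}.
Total count |C(F_11)_aff| = 10.


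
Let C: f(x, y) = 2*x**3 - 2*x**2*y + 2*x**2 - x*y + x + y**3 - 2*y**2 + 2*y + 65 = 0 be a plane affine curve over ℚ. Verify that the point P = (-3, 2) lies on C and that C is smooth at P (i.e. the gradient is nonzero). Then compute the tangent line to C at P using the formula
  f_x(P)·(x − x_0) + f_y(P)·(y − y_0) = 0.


Tangent line at P: 65*x - 9*y + 213 = 0.

Step 1: f(-3, 2) = 0, so P lies on C.
Step 2: partial derivatives
  f_x(x, y) = 6*x**2 - 4*x*y + 4*x - y + 1, f_y(x, y) = -2*x**2 - x + 3*y**2 - 4*y + 2.
  f_x(P) = 65, f_y(P) = -9 (gradient nonzero, so P is smooth).
Step 3: tangent line at P: 65·(x − -3) + -9·(y − 2) = 0.
Expanding: 65*x - 9*y + 213 = 0.


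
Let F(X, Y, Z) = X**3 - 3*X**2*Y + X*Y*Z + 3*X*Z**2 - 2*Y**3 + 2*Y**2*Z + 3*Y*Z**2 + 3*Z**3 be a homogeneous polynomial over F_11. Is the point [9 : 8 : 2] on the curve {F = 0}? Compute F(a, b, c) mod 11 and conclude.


F(9,8,2) ≡ 6 (mod 11); P is NOT on the curve.

Evaluate F(9, 8, 2) term-by-term (mod 11).
  X**3 ↦ 1·729·1·1 = 729
  -3*X**2*Y ↦ -3·81·8·1 = -1944
  X*Y*Z ↦ 1·9·8·2 = 144
  3*X*Z**2 ↦ 3·9·1·4 = 108
  -2*Y**3 ↦ -2·1·512·1 = -1024
  2*Y**2*Z ↦ 2·1·64·2 = 256
  3*Y*Z**2 ↦ 3·1·8·4 = 96
  3*Z**3 ↦ 3·1·1·8 = 24
Sum: F(9, 8, 2) = (729) + (-1944) + (144) + (108) + (-1024) + (256) + (96) + (24) = -1611.
Reducing mod 11: -1611 ≡ 6 (mod 11).
Since F(a, b, c) ≡ 6 ≠ 0 (mod 11), P does NOT lie on the curve.


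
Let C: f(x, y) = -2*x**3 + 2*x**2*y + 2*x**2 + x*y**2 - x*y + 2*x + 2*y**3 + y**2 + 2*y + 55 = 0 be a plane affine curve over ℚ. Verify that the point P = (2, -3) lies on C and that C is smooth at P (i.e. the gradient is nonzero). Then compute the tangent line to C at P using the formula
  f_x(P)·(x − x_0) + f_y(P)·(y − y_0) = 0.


Tangent line at P: -26*x + 44*y + 184 = 0.

Step 1: f(2, -3) = 0, so P lies on C.
Step 2: partial derivatives
  f_x(x, y) = -6*x**2 + 4*x*y + 4*x + y**2 - y + 2, f_y(x, y) = 2*x**2 + 2*x*y - x + 6*y**2 + 2*y + 2.
  f_x(P) = -26, f_y(P) = 44 (gradient nonzero, so P is smooth).
Step 3: tangent line at P: -26·(x − 2) + 44·(y − -3) = 0.
Expanding: -26*x + 44*y + 184 = 0.


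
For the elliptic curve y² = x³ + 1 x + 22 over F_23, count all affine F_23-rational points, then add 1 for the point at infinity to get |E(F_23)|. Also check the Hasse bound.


Affine points = {(1, 1), (1, 22), (2, 3), (2, 20), (3, 11), (3, 12), (7, 2), (7, 21), (8, 6), (8, 17), (9, 1), (9, 22), (13, 1), (13, 22), (15, 10), (15, 13), (19, 0), (21, 9), (21, 14)}; affine count = 19; |E(F_23)| = 20.

Discriminant check: Δ ∝ 4a³ + 27b² = 4·1³ + 27·22² = 4·1 + 27·484 ≡ 8 (mod 23). Nonzero ⇒ E is nonsingular.
For each x ∈ F_23, compute rhs = x³ + 1·x + 22 mod 23, then count y ∈ F_23 with y² ≡ rhs.
  x = 0: rhs = 22, matching y values: none (0 points).
  x = 1: rhs = 1, matching y values: 1, 22 (2 points).
  x = 2: rhs = 9, matching y values: 3, 20 (2 points).
  x = 3: rhs = 6, matching y values: 11, 12 (2 points).
  x = 4: rhs = 21, matching y values: none (0 points).
  x = 5: rhs = 14, matching y values: none (0 points).
  x = 6: rhs = 14, matching y values: none (0 points).
  x = 7: rhs = 4, matching y values: 2, 21 (2 points).
  x = 8: rhs = 13, matching y values: 6, 17 (2 points).
  x = 9: rhs = 1, matching y values: 1, 22 (2 points).
  x = 10: rhs = 20, matching y values: none (0 points).
  x = 11: rhs = 7, matching y values: none (0 points).
  x = 12: rhs = 14, matching y values: none (0 points).
  x = 13: rhs = 1, matching y values: 1, 22 (2 points).
  x = 14: rhs = 20, matching y values: none (0 points).
  x = 15: rhs = 8, matching y values: 10, 13 (2 points).
  x = 16: rhs = 17, matching y values: none (0 points).
  x = 17: rhs = 7, matching y values: none (0 points).
  x = 18: rhs = 7, matching y values: none (0 points).
  x = 19: rhs = 0, matching y values: 0 (1 points).
  x = 20: rhs = 15, matching y values: none (0 points).
  x = 21: rhs = 12, matching y values: 9, 14 (2 points).
  x = 22: rhs = 20, matching y values: none (0 points).
Total affine count: 19.
Full point count |E(F_23)| = 19 + 1 = 20.
Hasse bound: |20 − (23+1)| = |-4| = 4 ≤ 2√23 ≈ 9.5917 ✓.


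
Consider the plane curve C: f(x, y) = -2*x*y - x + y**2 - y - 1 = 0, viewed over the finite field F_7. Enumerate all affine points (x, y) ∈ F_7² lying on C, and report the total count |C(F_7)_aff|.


Affine F_7-points: {(2, 1), (2, 4), (3, 2), (3, 5), (6, 0), (6, 6)}; count = 6.

For each of the 49 pairs (x, y) ∈ F_7², evaluate f(x, y) mod 7. Record the zeros.
  x = 0: [0↦6, 1↦6, 2↦1, 3↦5, 4↦4, 5↦5, 6↦1]  zeros at y ∈ ∅
  x = 1: [0↦5, 1↦3, 2↦3, 3↦5, 4↦2, 5↦1, 6↦2]  zeros at y ∈ ∅
  x = 2: [0↦4, 1↦0, 2↦5, 3↦5, 4↦0, 5↦4, 6↦3]  zeros at y ∈ {1, 4}
  x = 3: [0↦3, 1↦4, 2↦0, 3↦5, 4↦5, 5↦0, 6↦4]  zeros at y ∈ {2, 5}
  x = 4: [0↦2, 1↦1, 2↦2, 3↦5, 4↦3, 5↦3, 6↦5]  zeros at y ∈ ∅
  x = 5: [0↦1, 1↦5, 2↦4, 3↦5, 4↦1, 5↦6, 6↦6]  zeros at y ∈ ∅
  x = 6: [0↦0, 1↦2, 2↦6, 3↦5, 4↦6, 5↦2, 6↦0]  zeros at y ∈ {0, 6}
Collecting zeros: affine points = {(2, 1), (2, 4), (3, 2), (3, 5), (6, 0), (6, 6)}.
Total count |C(F_7)_aff| = 6.


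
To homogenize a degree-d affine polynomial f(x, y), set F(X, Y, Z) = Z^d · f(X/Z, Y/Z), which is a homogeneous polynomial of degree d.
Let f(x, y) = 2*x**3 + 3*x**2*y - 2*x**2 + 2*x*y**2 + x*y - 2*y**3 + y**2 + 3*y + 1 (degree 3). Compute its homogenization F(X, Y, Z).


F(X, Y, Z) = 2*X**3 + 3*X**2*Y - 2*X**2*Z + 2*X*Y**2 + X*Y*Z - 2*Y**3 + Y**2*Z + 3*Y*Z**2 + Z**3

deg(f) = 3.
Substitute x = X/Z, y = Y/Z into f, then multiply by Z^3.
  monomial 2·x^3·y^0 ↦ 2·X^3·Y^0·Z^0.
  monomial 3·x^2·y^1 ↦ 3·X^2·Y^1·Z^0.
  monomial -2·x^2·y^0 ↦ -2·X^2·Y^0·Z^1.
  monomial 2·x^1·y^2 ↦ 2·X^1·Y^2·Z^0.
  monomial 1·x^1·y^1 ↦ 1·X^1·Y^1·Z^1.
  monomial -2·x^0·y^3 ↦ -2·X^0·Y^3·Z^0.
  monomial 1·x^0·y^2 ↦ 1·X^0·Y^2·Z^1.
  monomial 3·x^0·y^1 ↦ 3·X^0·Y^1·Z^2.
  monomial 1·x^0·y^0 ↦ 1·X^0·Y^0·Z^3.
Collecting: F(X, Y, Z) = 2*X**3 + 3*X**2*Y - 2*X**2*Z + 2*X*Y**2 + X*Y*Z - 2*Y**3 + Y**2*Z + 3*Y*Z**2 + Z**3.


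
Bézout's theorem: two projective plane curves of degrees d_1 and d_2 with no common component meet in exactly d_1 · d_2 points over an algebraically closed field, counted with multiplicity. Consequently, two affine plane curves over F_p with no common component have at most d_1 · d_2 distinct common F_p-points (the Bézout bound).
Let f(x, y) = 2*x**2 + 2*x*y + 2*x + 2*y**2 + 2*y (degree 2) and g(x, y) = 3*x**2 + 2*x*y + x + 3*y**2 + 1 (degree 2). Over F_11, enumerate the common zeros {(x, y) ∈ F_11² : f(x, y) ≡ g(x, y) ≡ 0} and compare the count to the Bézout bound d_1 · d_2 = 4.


Common zeros: {(9, 5)}; count = 1; Bézout bound = 4.

deg(f) = 2, deg(g) = 2, so Bézout bound = 4.
Scan x ∈ F_11. For each x, list the y ∈ F_11 with f(x, y) ≡ 0 and those with g(x, y) ≡ 0 (mod 11); the common zeros in that column are the intersection.
  x = 0: f ≡ 0 at y ∈ {0, 10}; g ≡ 0 at y ∈ ∅; common: ∅.
  x = 1: f ≡ 0 at y ∈ ∅; g ≡ 0 at y ∈ ∅; common: ∅.
  x = 2: f ≡ 0 at y ∈ ∅; g ≡ 0 at y ∈ {1, 5}; common: ∅.
  x = 3: f ≡ 0 at y ∈ {3, 4}; g ≡ 0 at y ∈ {2, 7}; common: ∅.
  x = 4: f ≡ 0 at y ∈ {3}; g ≡ 0 at y ∈ {6}; common: ∅.
  x = 5: f ≡ 0 at y ∈ {7, 9}; g ≡ 0 at y ∈ ∅; common: ∅.
  x = 6: f ≡ 0 at y ∈ ∅; g ≡ 0 at y ∈ ∅; common: ∅.
  x = 7: f ≡ 0 at y ∈ {5, 9}; g ≡ 0 at y ∈ ∅; common: ∅.
  x = 8: f ≡ 0 at y ∈ ∅; g ≡ 0 at y ∈ {1}; common: ∅.
  x = 9: f ≡ 0 at y ∈ {5, 7}; g ≡ 0 at y ∈ {0, 5}; common: {5}.
  x = 10: f ≡ 0 at y ∈ {0}; g ≡ 0 at y ∈ {2, 6}; common: ∅.
Collecting: common zeros = {(9, 5)}, so the count is 1.
Comparison with the Bézout bound: 1 ≤ 4 = deg(f)·deg(g), as expected for curves with no common component (the affine F_11-count falls short of the bound because intersections may lie at infinity, over extension fields, or carry multiplicity).


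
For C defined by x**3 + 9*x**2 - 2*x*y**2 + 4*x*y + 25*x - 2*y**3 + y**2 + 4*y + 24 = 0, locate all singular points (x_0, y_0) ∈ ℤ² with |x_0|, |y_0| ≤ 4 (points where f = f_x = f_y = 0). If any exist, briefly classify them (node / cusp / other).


Singular points: {(-3, 1)}; classification: cusp.

Compute partial derivatives:
  f_x = 3*x**2 + 18*x - 2*y**2 + 4*y + 25.
  f_y = -4*x*y + 4*x - 6*y**2 + 2*y + 4.
Scan x_0 ∈ {−4, ..., 4}. For each x_0, f_y(x_0, y) is a polynomial in y; find its integer roots y ∈ {−4, ..., 4}, then test f_x and f at those candidates.
  x = -4: f_y(-4, y) = -6*y**2 + 18*y - 12; vanishes at y ∈ {1, 2}. (-4, 1): f_x = 3 ≠ 0; (-4, 2): f_x = 1 ≠ 0.
  x = -3: f_y(-3, y) = -6*y**2 + 14*y - 8; vanishes at y ∈ {1}. (-3, 1): f_x = 0, f = 0 — SINGULAR.
  x = -2: f_y(-2, y) = -6*y**2 + 10*y - 4; vanishes at y ∈ {1}. (-2, 1): f_x = 3 ≠ 0.
  x = -1: f_y(-1, y) = -6*y**2 + 6*y; vanishes at y ∈ {0, 1}. (-1, 0): f_x = 10 ≠ 0; (-1, 1): f_x = 12 ≠ 0.
  x = 0: f_y(0, y) = -6*y**2 + 2*y + 4; vanishes at y ∈ {1}. (0, 1): f_x = 27 ≠ 0.
  x = 1: f_y(1, y) = -6*y**2 - 2*y + 8; vanishes at y ∈ {1}. (1, 1): f_x = 48 ≠ 0.
  x = 2: f_y(2, y) = -6*y**2 - 6*y + 12; vanishes at y ∈ {-2, 1}. (2, -2): f_x = 57 ≠ 0; (2, 1): f_x = 75 ≠ 0.
  x = 3: f_y(3, y) = -6*y**2 - 10*y + 16; vanishes at y ∈ {1}. (3, 1): f_x = 108 ≠ 0.
  x = 4: f_y(4, y) = -6*y**2 - 14*y + 20; vanishes at y ∈ {1}. (4, 1): f_x = 147 ≠ 0.
Only singular point on the grid: (-3, 1).
Classify: substitute x = -3 + u, y = 1 + v and expand: f = u**3 - 2*u*v**2 - 2*v**3 + v**2.
No constant or linear terms (consistent with a singular point). Quadratic part: v**2. Cubic part: u**3 - 2*u*v**2 - 2*v**3.
The quadratic part v**2 is a perfect square, so there is a single (double) tangent line v = 0, i.e. y = 1. Restricting the cubic part to that line (v = 0) leaves u**3 ≠ 0, so f is not divisible by v and the branch is v² ≈ -u**3 to lowest order — this is a cusp.
Classification: cusp.


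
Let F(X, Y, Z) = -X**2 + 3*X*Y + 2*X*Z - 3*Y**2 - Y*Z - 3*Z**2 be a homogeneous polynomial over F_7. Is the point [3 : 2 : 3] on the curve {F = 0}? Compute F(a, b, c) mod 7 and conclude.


F(3,2,3) ≡ 3 (mod 7); P is NOT on the curve.

Evaluate F(3, 2, 3) term-by-term (mod 7).
  -X**2 ↦ -1·9·1·1 = -9
  3*X*Y ↦ 3·3·2·1 = 18
  2*X*Z ↦ 2·3·1·3 = 18
  -3*Y**2 ↦ -3·1·4·1 = -12
  -Y*Z ↦ -1·1·2·3 = -6
  -3*Z**2 ↦ -3·1·1·9 = -27
Sum: F(3, 2, 3) = (-9) + (18) + (18) + (-12) + (-6) + (-27) = -18.
Reducing mod 7: -18 ≡ 3 (mod 7).
Since F(a, b, c) ≡ 3 ≠ 0 (mod 7), P does NOT lie on the curve.


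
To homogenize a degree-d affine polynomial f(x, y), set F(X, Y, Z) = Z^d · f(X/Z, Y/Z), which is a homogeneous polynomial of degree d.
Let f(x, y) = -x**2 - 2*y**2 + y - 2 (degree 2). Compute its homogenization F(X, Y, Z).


F(X, Y, Z) = -X**2 - 2*Y**2 + Y*Z - 2*Z**2

deg(f) = 2.
Substitute x = X/Z, y = Y/Z into f, then multiply by Z^2.
  monomial -1·x^2·y^0 ↦ -1·X^2·Y^0·Z^0.
  monomial -2·x^0·y^2 ↦ -2·X^0·Y^2·Z^0.
  monomial 1·x^0·y^1 ↦ 1·X^0·Y^1·Z^1.
  monomial -2·x^0·y^0 ↦ -2·X^0·Y^0·Z^2.
Collecting: F(X, Y, Z) = -X**2 - 2*Y**2 + Y*Z - 2*Z**2.


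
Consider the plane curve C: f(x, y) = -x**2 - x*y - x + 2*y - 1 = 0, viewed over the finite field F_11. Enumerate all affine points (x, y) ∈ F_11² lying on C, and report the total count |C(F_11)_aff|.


Affine F_11-points: {(0, 6), (1, 3), (3, 9), (4, 6), (5, 8), (6, 3), (7, 4), (8, 8), (9, 9), (10, 4)}; count = 10.

For each of the 121 pairs (x, y) ∈ F_11², evaluate f(x, y) mod 11. Record the zeros.
  x = 0: [0↦10, 1↦1, 2↦3, 3↦5, 4↦7, 5↦9, 6↦0, 7↦2, 8↦4, 9↦6, 10↦8]  zeros at y ∈ {6}
  x = 1: [0↦8, 1↦9, 2↦10, 3↦0, 4↦1, 5↦2, 6↦3, 7↦4, 8↦5, 9↦6, 10↦7]  zeros at y ∈ {3}
  x = 2: [0↦4, 1↦4, 2↦4, 3↦4, 4↦4, 5↦4, 6↦4, 7↦4, 8↦4, 9↦4, 10↦4]  zeros at y ∈ ∅
  x = 3: [0↦9, 1↦8, 2↦7, 3↦6, 4↦5, 5↦4, 6↦3, 7↦2, 8↦1, 9↦0, 10↦10]  zeros at y ∈ {9}
  x = 4: [0↦1, 1↦10, 2↦8, 3↦6, 4↦4, 5↦2, 6↦0, 7↦9, 8↦7, 9↦5, 10↦3]  zeros at y ∈ {6}
  x = 5: [0↦2, 1↦10, 2↦7, 3↦4, 4↦1, 5↦9, 6↦6, 7↦3, 8↦0, 9↦8, 10↦5]  zeros at y ∈ {8}
  x = 6: [0↦1, 1↦8, 2↦4, 3↦0, 4↦7, 5↦3, 6↦10, 7↦6, 8↦2, 9↦9, 10↦5]  zeros at y ∈ {3}
  x = 7: [0↦9, 1↦4, 2↦10, 3↦5, 4↦0, 5↦6, 6↦1, 7↦7, 8↦2, 9↦8, 10↦3]  zeros at y ∈ {4}
  x = 8: [0↦4, 1↦9, 2↦3, 3↦8, 4↦2, 5↦7, 6↦1, 7↦6, 8↦0, 9↦5, 10↦10]  zeros at y ∈ {8}
  x = 9: [0↦8, 1↦1, 2↦5, 3↦9, 4↦2, 5↦6, 6↦10, 7↦3, 8↦7, 9↦0, 10↦4]  zeros at y ∈ {9}
  x = 10: [0↦10, 1↦2, 2↦5, 3↦8, 4↦0, 5↦3, 6↦6, 7↦9, 8↦1, 9↦4, 10↦7]  zeros at y ∈ {4}
Collecting zeros: affine points = {(0, 6), (1, 3), (3, 9), (4, 6), (5, 8), (6, 3), (7, 4), (8, 8), (9, 9), (10, 4)}.
Total count |C(F_11)_aff| = 10.


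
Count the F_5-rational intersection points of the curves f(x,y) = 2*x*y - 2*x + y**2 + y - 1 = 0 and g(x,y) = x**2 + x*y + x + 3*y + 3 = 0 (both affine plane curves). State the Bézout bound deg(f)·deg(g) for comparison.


Common zeros: ∅; count = 0; Bézout bound = 4.

deg(f) = 2, deg(g) = 2, so Bézout bound = 4.
Scan x ∈ F_5. For each x, list the y ∈ F_5 with f(x, y) ≡ 0 and those with g(x, y) ≡ 0 (mod 5); the common zeros in that column are the intersection.
  x = 0: f ≡ 0 at y ∈ {2}; g ≡ 0 at y ∈ {4}; common: ∅.
  x = 1: f ≡ 0 at y ∈ {3, 4}; g ≡ 0 at y ∈ {0}; common: ∅.
  x = 2: f ≡ 0 at y ∈ {0}; g ≡ 0 at y ∈ ∅; common: ∅.
  x = 3: f ≡ 0 at y ∈ ∅; g ≡ 0 at y ∈ {0}; common: ∅.
  x = 4: f ≡ 0 at y ∈ ∅; g ≡ 0 at y ∈ {1}; common: ∅.
Collecting: common zeros = ∅, so the count is 0.
Comparison with the Bézout bound: 0 ≤ 4 = deg(f)·deg(g), as expected for curves with no common component (the affine F_5-count falls short of the bound because intersections may lie at infinity, over extension fields, or carry multiplicity).


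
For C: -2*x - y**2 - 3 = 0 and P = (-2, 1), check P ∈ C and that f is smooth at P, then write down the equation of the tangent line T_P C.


Tangent line at P: -2*x - 2*y - 2 = 0.

Step 1: f(-2, 1) = 0, so P lies on C.
Step 2: partial derivatives
  f_x(x, y) = -2, f_y(x, y) = -2*y.
  f_x(P) = -2, f_y(P) = -2 (gradient nonzero, so P is smooth).
Step 3: tangent line at P: -2·(x − -2) + -2·(y − 1) = 0.
Expanding: -2*x - 2*y - 2 = 0.


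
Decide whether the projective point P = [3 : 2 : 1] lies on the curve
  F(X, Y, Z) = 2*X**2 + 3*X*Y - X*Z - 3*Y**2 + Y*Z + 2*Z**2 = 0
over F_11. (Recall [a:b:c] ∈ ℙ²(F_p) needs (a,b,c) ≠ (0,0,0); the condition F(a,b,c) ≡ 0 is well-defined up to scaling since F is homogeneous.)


F(3,2,1) ≡ 3 (mod 11); P is NOT on the curve.

Evaluate F(3, 2, 1) term-by-term (mod 11).
  2*X**2 ↦ 2·9·1·1 = 18
  3*X*Y ↦ 3·3·2·1 = 18
  -X*Z ↦ -1·3·1·1 = -3
  -3*Y**2 ↦ -3·1·4·1 = -12
  Y*Z ↦ 1·1·2·1 = 2
  2*Z**2 ↦ 2·1·1·1 = 2
Sum: F(3, 2, 1) = (18) + (18) + (-3) + (-12) + (2) + (2) = 25.
Reducing mod 11: 25 ≡ 3 (mod 11).
Since F(a, b, c) ≡ 3 ≠ 0 (mod 11), P does NOT lie on the curve.


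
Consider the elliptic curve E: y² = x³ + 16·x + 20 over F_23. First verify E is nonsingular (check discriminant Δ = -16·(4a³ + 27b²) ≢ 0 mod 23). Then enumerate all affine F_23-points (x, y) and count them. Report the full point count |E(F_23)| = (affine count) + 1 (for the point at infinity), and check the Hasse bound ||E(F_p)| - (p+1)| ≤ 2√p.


Affine points = {(3, 7), (3, 16), (5, 8), (5, 15), (8, 4), (8, 19), (11, 3), (11, 20), (12, 10), (12, 13), (15, 1), (15, 22), (16, 5), (16, 18), (21, 7), (21, 16), (22, 7), (22, 16)}; affine count = 18; |E(F_23)| = 19.

Discriminant check: Δ ∝ 4a³ + 27b² = 4·16³ + 27·20² = 4·4096 + 27·400 ≡ 21 (mod 23). Nonzero ⇒ E is nonsingular.
For each x ∈ F_23, compute rhs = x³ + 16·x + 20 mod 23, then count y ∈ F_23 with y² ≡ rhs.
  x = 0: rhs = 20, matching y values: none (0 points).
  x = 1: rhs = 14, matching y values: none (0 points).
  x = 2: rhs = 14, matching y values: none (0 points).
  x = 3: rhs = 3, matching y values: 7, 16 (2 points).
  x = 4: rhs = 10, matching y values: none (0 points).
  x = 5: rhs = 18, matching y values: 8, 15 (2 points).
  x = 6: rhs = 10, matching y values: none (0 points).
  x = 7: rhs = 15, matching y values: none (0 points).
  x = 8: rhs = 16, matching y values: 4, 19 (2 points).
  x = 9: rhs = 19, matching y values: none (0 points).
  x = 10: rhs = 7, matching y values: none (0 points).
  x = 11: rhs = 9, matching y values: 3, 20 (2 points).
  x = 12: rhs = 8, matching y values: 10, 13 (2 points).
  x = 13: rhs = 10, matching y values: none (0 points).
  x = 14: rhs = 21, matching y values: none (0 points).
  x = 15: rhs = 1, matching y values: 1, 22 (2 points).
  x = 16: rhs = 2, matching y values: 5, 18 (2 points).
  x = 17: rhs = 7, matching y values: none (0 points).
  x = 18: rhs = 22, matching y values: none (0 points).
  x = 19: rhs = 7, matching y values: none (0 points).
  x = 20: rhs = 14, matching y values: none (0 points).
  x = 21: rhs = 3, matching y values: 7, 16 (2 points).
  x = 22: rhs = 3, matching y values: 7, 16 (2 points).
Total affine count: 18.
Full point count |E(F_23)| = 18 + 1 = 19.
Hasse bound: |19 − (23+1)| = |-5| = 5 ≤ 2√23 ≈ 9.5917 ✓.


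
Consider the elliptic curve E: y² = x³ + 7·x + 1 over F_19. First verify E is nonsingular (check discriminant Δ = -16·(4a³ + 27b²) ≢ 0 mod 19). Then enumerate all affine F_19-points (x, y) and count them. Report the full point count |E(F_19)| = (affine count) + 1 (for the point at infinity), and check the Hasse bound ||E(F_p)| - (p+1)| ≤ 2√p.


Affine points = {(0, 1), (0, 18), (1, 3), (1, 16), (2, 2), (2, 17), (3, 7), (3, 12), (4, 6), (4, 13), (5, 3), (5, 16), (10, 8), (10, 11), (13, 3), (13, 16), (15, 2), (15, 17), (17, 6), (17, 13)}; affine count = 20; |E(F_19)| = 21.

Discriminant check: Δ ∝ 4a³ + 27b² = 4·7³ + 27·1² = 4·343 + 27·1 ≡ 12 (mod 19). Nonzero ⇒ E is nonsingular.
For each x ∈ F_19, compute rhs = x³ + 7·x + 1 mod 19, then count y ∈ F_19 with y² ≡ rhs.
  x = 0: rhs = 1, matching y values: 1, 18 (2 points).
  x = 1: rhs = 9, matching y values: 3, 16 (2 points).
  x = 2: rhs = 4, matching y values: 2, 17 (2 points).
  x = 3: rhs = 11, matching y values: 7, 12 (2 points).
  x = 4: rhs = 17, matching y values: 6, 13 (2 points).
  x = 5: rhs = 9, matching y values: 3, 16 (2 points).
  x = 6: rhs = 12, matching y values: none (0 points).
  x = 7: rhs = 13, matching y values: none (0 points).
  x = 8: rhs = 18, matching y values: none (0 points).
  x = 9: rhs = 14, matching y values: none (0 points).
  x = 10: rhs = 7, matching y values: 8, 11 (2 points).
  x = 11: rhs = 3, matching y values: none (0 points).
  x = 12: rhs = 8, matching y values: none (0 points).
  x = 13: rhs = 9, matching y values: 3, 16 (2 points).
  x = 14: rhs = 12, matching y values: none (0 points).
  x = 15: rhs = 4, matching y values: 2, 17 (2 points).
  x = 16: rhs = 10, matching y values: none (0 points).
  x = 17: rhs = 17, matching y values: 6, 13 (2 points).
  x = 18: rhs = 12, matching y values: none (0 points).
Total affine count: 20.
Full point count |E(F_19)| = 20 + 1 = 21.
Hasse bound: |21 − (19+1)| = |1| = 1 ≤ 2√19 ≈ 8.7178 ✓.


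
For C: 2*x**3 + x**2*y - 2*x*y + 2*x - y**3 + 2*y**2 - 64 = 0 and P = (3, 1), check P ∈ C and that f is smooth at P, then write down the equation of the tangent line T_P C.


Tangent line at P: 60*x + 4*y - 184 = 0.

Step 1: f(3, 1) = 0, so P lies on C.
Step 2: partial derivatives
  f_x(x, y) = 6*x**2 + 2*x*y - 2*y + 2, f_y(x, y) = x**2 - 2*x - 3*y**2 + 4*y.
  f_x(P) = 60, f_y(P) = 4 (gradient nonzero, so P is smooth).
Step 3: tangent line at P: 60·(x − 3) + 4·(y − 1) = 0.
Expanding: 60*x + 4*y - 184 = 0.


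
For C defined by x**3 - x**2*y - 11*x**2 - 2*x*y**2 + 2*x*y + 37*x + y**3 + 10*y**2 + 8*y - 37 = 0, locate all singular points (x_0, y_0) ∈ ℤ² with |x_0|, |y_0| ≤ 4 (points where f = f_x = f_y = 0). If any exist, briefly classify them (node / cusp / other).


Singular points: {(3, -1)}; classification: node.

Compute partial derivatives:
  f_x = 3*x**2 - 2*x*y - 22*x - 2*y**2 + 2*y + 37.
  f_y = -x**2 - 4*x*y + 2*x + 3*y**2 + 20*y + 8.
Scan x_0 ∈ {−4, ..., 4}. For each x_0, f_y(x_0, y) is a polynomial in y; find its integer roots y ∈ {−4, ..., 4}, then test f_x and f at those candidates.
  x = -4: f_y(-4, y) = 3*y**2 + 36*y - 16; no integer root y with |y| ≤ 4.
  x = -3: f_y(-3, y) = 3*y**2 + 32*y - 7; no integer root y with |y| ≤ 4.
  x = -2: f_y(-2, y) = 3*y**2 + 28*y; vanishes at y ∈ {0}. (-2, 0): f_x = 93 ≠ 0.
  x = -1: f_y(-1, y) = 3*y**2 + 24*y + 5; no integer root y with |y| ≤ 4.
  x = 0: f_y(0, y) = 3*y**2 + 20*y + 8; no integer root y with |y| ≤ 4.
  x = 1: f_y(1, y) = 3*y**2 + 16*y + 9; no integer root y with |y| ≤ 4.
  x = 2: f_y(2, y) = 3*y**2 + 12*y + 8; no integer root y with |y| ≤ 4.
  x = 3: f_y(3, y) = 3*y**2 + 8*y + 5; vanishes at y ∈ {-1}. (3, -1): f_x = 0, f = 0 — SINGULAR.
  x = 4: f_y(4, y) = 3*y**2 + 4*y; vanishes at y ∈ {0}. (4, 0): f_x = -3 ≠ 0.
Only singular point on the grid: (3, -1).
Classify: substitute x = 3 + u, y = -1 + v and expand: f = u**3 - u**2*v - u**2 - 2*u*v**2 + v**3 + v**2.
No constant or linear terms (consistent with a singular point). Quadratic part: -u**2 + v**2. Cubic part: u**3 - u**2*v - 2*u*v**2 + v**3.
The quadratic part v**2 - u**2 = (v − u)(v + u) splits into two distinct linear factors, so there are two distinct tangent lines y − -1 = ±(x − 3) — this is a node (ordinary double point).
Classification: node.


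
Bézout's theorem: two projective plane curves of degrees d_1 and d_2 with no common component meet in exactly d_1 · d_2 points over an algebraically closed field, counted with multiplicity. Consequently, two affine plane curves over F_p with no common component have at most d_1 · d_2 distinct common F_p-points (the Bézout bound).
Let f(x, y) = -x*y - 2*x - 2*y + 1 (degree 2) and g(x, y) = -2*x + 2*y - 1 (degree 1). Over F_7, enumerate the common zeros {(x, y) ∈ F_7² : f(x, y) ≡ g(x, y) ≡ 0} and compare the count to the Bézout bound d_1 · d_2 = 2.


Common zeros: {(0, 4), (6, 3)}; count = 2; Bézout bound = 2.

deg(f) = 2, deg(g) = 1, so Bézout bound = 2.
Scan x ∈ F_7. For each x, list the y ∈ F_7 with f(x, y) ≡ 0 and those with g(x, y) ≡ 0 (mod 7); the common zeros in that column are the intersection.
  x = 0: f ≡ 0 at y ∈ {4}; g ≡ 0 at y ∈ {4}; common: {4}.
  x = 1: f ≡ 0 at y ∈ {2}; g ≡ 0 at y ∈ {5}; common: ∅.
  x = 2: f ≡ 0 at y ∈ {1}; g ≡ 0 at y ∈ {6}; common: ∅.
  x = 3: f ≡ 0 at y ∈ {6}; g ≡ 0 at y ∈ {0}; common: ∅.
  x = 4: f ≡ 0 at y ∈ {0}; g ≡ 0 at y ∈ {1}; common: ∅.
  x = 5: f ≡ 0 at y ∈ ∅; g ≡ 0 at y ∈ {2}; common: ∅.
  x = 6: f ≡ 0 at y ∈ {3}; g ≡ 0 at y ∈ {3}; common: {3}.
Collecting: common zeros = {(0, 4), (6, 3)}, so the count is 2.
Comparison with the Bézout bound: 2 ≤ 2 = deg(f)·deg(g), as expected for curves with no common component (the bound is attained).
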